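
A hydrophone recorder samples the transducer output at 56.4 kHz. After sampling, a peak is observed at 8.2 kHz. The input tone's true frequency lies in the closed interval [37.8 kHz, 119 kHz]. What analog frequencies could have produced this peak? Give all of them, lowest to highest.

Frequencies that alias to 8.2 kHz are k·fs ± 8.2 kHz for integer k ≥ 0.
k=0: 8.2 kHz.
k=1: 48.2 kHz, 64.6 kHz.
k=2: 104.6 kHz, 121 kHz.
k=3: 161 kHz, 177.4 kHz.
Within [37.8 kHz, 119 kHz]: 48.2 kHz, 64.6 kHz, 104.6 kHz.

48.2 kHz, 64.6 kHz, 104.6 kHz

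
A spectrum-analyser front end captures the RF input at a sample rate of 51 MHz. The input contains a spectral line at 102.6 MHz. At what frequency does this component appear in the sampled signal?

102.6 MHz mod fs = 0.6 MHz.
0.6 MHz ≤ fs/2 = 25.5 MHz, appears at 0.6 MHz.

0.6 MHz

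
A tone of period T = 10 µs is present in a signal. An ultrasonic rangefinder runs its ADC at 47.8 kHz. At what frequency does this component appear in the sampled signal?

T = 10 µs → f = 1/T = 100 kHz.
100 kHz mod fs = 4.4 kHz.
4.4 kHz ≤ fs/2 = 23.9 kHz, appears at 4.4 kHz.

4.4 kHz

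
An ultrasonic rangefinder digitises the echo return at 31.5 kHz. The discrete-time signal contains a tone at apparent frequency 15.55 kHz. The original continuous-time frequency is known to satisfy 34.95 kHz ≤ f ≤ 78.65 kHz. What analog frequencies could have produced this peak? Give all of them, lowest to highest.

Frequencies that alias to 15.55 kHz are k·fs ± 15.55 kHz for integer k ≥ 0.
k=0: 15.55 kHz.
k=1: 15.95 kHz, 47.05 kHz.
k=2: 47.45 kHz, 78.55 kHz.
k=3: 78.95 kHz, 110.05 kHz.
Within [34.95 kHz, 78.65 kHz]: 47.05 kHz, 47.45 kHz, 78.55 kHz.

47.05 kHz, 47.45 kHz, 78.55 kHz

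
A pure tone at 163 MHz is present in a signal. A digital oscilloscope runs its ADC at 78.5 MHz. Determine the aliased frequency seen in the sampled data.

6 MHz

163 MHz mod fs = 6 MHz.
6 MHz ≤ fs/2 = 39.25 MHz, appears at 6 MHz.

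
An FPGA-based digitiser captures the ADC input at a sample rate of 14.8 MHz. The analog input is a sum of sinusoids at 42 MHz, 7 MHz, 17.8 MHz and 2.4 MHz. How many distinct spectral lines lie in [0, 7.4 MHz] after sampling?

fs/2 = 7.4 MHz.
42 MHz mod fs = 12.4 MHz.
12.4 MHz > fs/2 = 7.4 MHz, folds to fs − 12.4 MHz = 2.4 MHz.
7 MHz ≤ fs/2 = 7.4 MHz, passes unchanged.
17.8 MHz mod fs = 3 MHz.
3 MHz ≤ fs/2 = 7.4 MHz, appears at 3 MHz.
2.4 MHz ≤ fs/2 = 7.4 MHz, passes unchanged.
Distinct values: {2.4 MHz, 3 MHz, 7 MHz} → 3.

3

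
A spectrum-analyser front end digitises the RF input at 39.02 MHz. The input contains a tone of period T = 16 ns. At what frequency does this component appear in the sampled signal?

T = 16 ns → f = 1/T = 62.5 MHz.
62.5 MHz mod fs = 23.48 MHz.
23.48 MHz > fs/2 = 19.51 MHz, folds to fs − 23.48 MHz = 15.54 MHz.

15.54 MHz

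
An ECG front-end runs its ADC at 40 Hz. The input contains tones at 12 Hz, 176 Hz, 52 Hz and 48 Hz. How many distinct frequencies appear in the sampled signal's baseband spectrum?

fs/2 = 20 Hz.
12 Hz ≤ fs/2 = 20 Hz, passes unchanged.
176 Hz mod fs = 16 Hz.
16 Hz ≤ fs/2 = 20 Hz, appears at 16 Hz.
52 Hz mod fs = 12 Hz.
12 Hz ≤ fs/2 = 20 Hz, appears at 12 Hz.
48 Hz mod fs = 8 Hz.
8 Hz ≤ fs/2 = 20 Hz, appears at 8 Hz.
Distinct values: {8 Hz, 12 Hz, 16 Hz} → 3.

3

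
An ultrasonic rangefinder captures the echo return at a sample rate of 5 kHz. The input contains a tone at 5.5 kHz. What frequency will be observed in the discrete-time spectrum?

0.5 kHz

5.5 kHz mod fs = 0.5 kHz.
0.5 kHz ≤ fs/2 = 2.5 kHz, appears at 0.5 kHz.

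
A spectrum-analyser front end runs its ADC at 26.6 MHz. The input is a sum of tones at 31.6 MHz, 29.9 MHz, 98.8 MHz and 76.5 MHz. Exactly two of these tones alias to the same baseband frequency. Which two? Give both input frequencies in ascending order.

29.9 MHz, 76.5 MHz

fs/2 = 13.3 MHz.
31.6 MHz mod fs = 5 MHz.
5 MHz ≤ fs/2 = 13.3 MHz, appears at 5 MHz.
29.9 MHz mod fs = 3.3 MHz.
3.3 MHz ≤ fs/2 = 13.3 MHz, appears at 3.3 MHz.
98.8 MHz mod fs = 19 MHz.
19 MHz > fs/2 = 13.3 MHz, folds to fs − 19 MHz = 7.6 MHz.
76.5 MHz mod fs = 23.3 MHz.
23.3 MHz > fs/2 = 13.3 MHz, folds to fs − 23.3 MHz = 3.3 MHz.
29.9 MHz and 76.5 MHz both map to 3.3 MHz.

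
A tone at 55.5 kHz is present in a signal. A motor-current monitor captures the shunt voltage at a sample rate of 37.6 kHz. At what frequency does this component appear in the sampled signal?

55.5 kHz mod fs = 17.9 kHz.
17.9 kHz ≤ fs/2 = 18.8 kHz, appears at 17.9 kHz.

17.9 kHz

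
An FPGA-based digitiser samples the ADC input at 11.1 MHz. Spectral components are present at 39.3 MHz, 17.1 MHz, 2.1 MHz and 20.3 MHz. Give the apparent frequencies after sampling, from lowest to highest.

1.9 MHz, 2.1 MHz, 5.1 MHz

fs/2 = 5.55 MHz.
39.3 MHz mod fs = 6 MHz.
6 MHz > fs/2 = 5.55 MHz, folds to fs − 6 MHz = 5.1 MHz.
17.1 MHz mod fs = 6 MHz.
6 MHz > fs/2 = 5.55 MHz, folds to fs − 6 MHz = 5.1 MHz.
2.1 MHz ≤ fs/2 = 5.55 MHz, passes unchanged.
20.3 MHz mod fs = 9.2 MHz.
9.2 MHz > fs/2 = 5.55 MHz, folds to fs − 9.2 MHz = 1.9 MHz.
Distinct values: {1.9 MHz, 2.1 MHz, 5.1 MHz}.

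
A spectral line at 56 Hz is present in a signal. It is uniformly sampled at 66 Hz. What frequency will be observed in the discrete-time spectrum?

56 Hz > fs/2 = 33 Hz, folds to fs − 56 Hz = 10 Hz.

10 Hz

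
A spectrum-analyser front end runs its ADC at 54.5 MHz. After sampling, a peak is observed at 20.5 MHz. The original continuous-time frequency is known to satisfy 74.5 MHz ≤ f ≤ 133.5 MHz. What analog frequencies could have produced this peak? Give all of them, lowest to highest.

75 MHz, 88.5 MHz, 129.5 MHz

Frequencies that alias to 20.5 MHz are k·fs ± 20.5 MHz for integer k ≥ 0.
k=0: 20.5 MHz.
k=1: 34 MHz, 75 MHz.
k=2: 88.5 MHz, 129.5 MHz.
k=3: 143 MHz, 184 MHz.
Within [74.5 MHz, 133.5 MHz]: 75 MHz, 88.5 MHz, 129.5 MHz.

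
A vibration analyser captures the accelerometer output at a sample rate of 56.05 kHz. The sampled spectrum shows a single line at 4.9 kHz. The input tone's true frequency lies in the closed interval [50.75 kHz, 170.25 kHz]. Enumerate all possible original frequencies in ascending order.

Frequencies that alias to 4.9 kHz are k·fs ± 4.9 kHz for integer k ≥ 0.
k=0: 4.9 kHz.
k=1: 51.15 kHz, 60.95 kHz.
k=2: 107.2 kHz, 117 kHz.
k=3: 163.25 kHz, 173.05 kHz.
k=4: 219.3 kHz, 229.1 kHz.
Within [50.75 kHz, 170.25 kHz]: 51.15 kHz, 60.95 kHz, 107.2 kHz, 117 kHz, 163.25 kHz.

51.15 kHz, 60.95 kHz, 107.2 kHz, 117 kHz, 163.25 kHz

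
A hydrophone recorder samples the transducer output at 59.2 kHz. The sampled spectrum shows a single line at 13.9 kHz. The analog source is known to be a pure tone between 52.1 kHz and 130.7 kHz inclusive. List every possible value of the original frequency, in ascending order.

73.1 kHz, 104.5 kHz

Frequencies that alias to 13.9 kHz are k·fs ± 13.9 kHz for integer k ≥ 0.
k=0: 13.9 kHz.
k=1: 45.3 kHz, 73.1 kHz.
k=2: 104.5 kHz, 132.3 kHz.
k=3: 163.7 kHz, 191.5 kHz.
Within [52.1 kHz, 130.7 kHz]: 73.1 kHz, 104.5 kHz.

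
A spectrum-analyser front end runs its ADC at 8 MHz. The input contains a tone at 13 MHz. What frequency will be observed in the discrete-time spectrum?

3 MHz

13 MHz mod fs = 5 MHz.
5 MHz > fs/2 = 4 MHz, folds to fs − 5 MHz = 3 MHz.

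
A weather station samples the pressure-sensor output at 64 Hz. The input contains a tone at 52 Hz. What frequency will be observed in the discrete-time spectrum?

52 Hz > fs/2 = 32 Hz, folds to fs − 52 Hz = 12 Hz.

12 Hz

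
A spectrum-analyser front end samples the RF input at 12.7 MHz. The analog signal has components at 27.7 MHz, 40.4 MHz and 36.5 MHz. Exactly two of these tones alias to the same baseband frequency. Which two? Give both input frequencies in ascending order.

27.7 MHz, 40.4 MHz

fs/2 = 6.35 MHz.
27.7 MHz mod fs = 2.3 MHz.
2.3 MHz ≤ fs/2 = 6.35 MHz, appears at 2.3 MHz.
40.4 MHz mod fs = 2.3 MHz.
2.3 MHz ≤ fs/2 = 6.35 MHz, appears at 2.3 MHz.
36.5 MHz mod fs = 11.1 MHz.
11.1 MHz > fs/2 = 6.35 MHz, folds to fs − 11.1 MHz = 1.6 MHz.
27.7 MHz and 40.4 MHz both map to 2.3 MHz.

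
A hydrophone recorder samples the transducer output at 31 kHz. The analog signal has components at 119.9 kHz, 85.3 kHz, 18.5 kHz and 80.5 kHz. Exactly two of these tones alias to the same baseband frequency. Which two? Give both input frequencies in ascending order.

18.5 kHz, 80.5 kHz

fs/2 = 15.5 kHz.
119.9 kHz mod fs = 26.9 kHz.
26.9 kHz > fs/2 = 15.5 kHz, folds to fs − 26.9 kHz = 4.1 kHz.
85.3 kHz mod fs = 23.3 kHz.
23.3 kHz > fs/2 = 15.5 kHz, folds to fs − 23.3 kHz = 7.7 kHz.
18.5 kHz > fs/2 = 15.5 kHz, folds to fs − 18.5 kHz = 12.5 kHz.
80.5 kHz mod fs = 18.5 kHz.
18.5 kHz > fs/2 = 15.5 kHz, folds to fs − 18.5 kHz = 12.5 kHz.
18.5 kHz and 80.5 kHz both map to 12.5 kHz.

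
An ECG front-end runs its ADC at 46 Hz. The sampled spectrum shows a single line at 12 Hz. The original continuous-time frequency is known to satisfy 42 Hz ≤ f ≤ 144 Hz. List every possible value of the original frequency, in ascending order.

Frequencies that alias to 12 Hz are k·fs ± 12 Hz for integer k ≥ 0.
k=0: 12 Hz.
k=1: 34 Hz, 58 Hz.
k=2: 80 Hz, 104 Hz.
k=3: 126 Hz, 150 Hz.
k=4: 172 Hz, 196 Hz.
Within [42 Hz, 144 Hz]: 58 Hz, 80 Hz, 104 Hz, 126 Hz.

58 Hz, 80 Hz, 104 Hz, 126 Hz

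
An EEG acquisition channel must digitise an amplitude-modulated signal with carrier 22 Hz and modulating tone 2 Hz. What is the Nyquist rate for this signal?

48 Hz

AM sidebands sit at fc ± fm = 20 Hz and 24 Hz.
Highest-frequency component: 24 Hz.
Nyquist rate = 2 × 24 Hz = 48 Hz.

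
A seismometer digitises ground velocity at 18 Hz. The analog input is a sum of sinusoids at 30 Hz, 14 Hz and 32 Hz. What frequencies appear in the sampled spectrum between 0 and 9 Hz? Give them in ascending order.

fs/2 = 9 Hz.
30 Hz mod fs = 12 Hz.
12 Hz > fs/2 = 9 Hz, folds to fs − 12 Hz = 6 Hz.
14 Hz > fs/2 = 9 Hz, folds to fs − 14 Hz = 4 Hz.
32 Hz mod fs = 14 Hz.
14 Hz > fs/2 = 9 Hz, folds to fs − 14 Hz = 4 Hz.
Distinct values: {4 Hz, 6 Hz}.

4 Hz, 6 Hz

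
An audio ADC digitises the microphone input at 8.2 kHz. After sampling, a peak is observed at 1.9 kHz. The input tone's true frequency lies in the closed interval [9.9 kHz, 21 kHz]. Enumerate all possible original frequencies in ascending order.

Frequencies that alias to 1.9 kHz are k·fs ± 1.9 kHz for integer k ≥ 0.
k=0: 1.9 kHz.
k=1: 6.3 kHz, 10.1 kHz.
k=2: 14.5 kHz, 18.3 kHz.
k=3: 22.7 kHz, 26.5 kHz.
Within [9.9 kHz, 21 kHz]: 10.1 kHz, 14.5 kHz, 18.3 kHz.

10.1 kHz, 14.5 kHz, 18.3 kHz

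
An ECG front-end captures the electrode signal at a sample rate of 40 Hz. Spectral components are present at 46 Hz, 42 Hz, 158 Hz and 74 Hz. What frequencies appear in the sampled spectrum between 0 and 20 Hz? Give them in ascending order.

fs/2 = 20 Hz.
46 Hz mod fs = 6 Hz.
6 Hz ≤ fs/2 = 20 Hz, appears at 6 Hz.
42 Hz mod fs = 2 Hz.
2 Hz ≤ fs/2 = 20 Hz, appears at 2 Hz.
158 Hz mod fs = 38 Hz.
38 Hz > fs/2 = 20 Hz, folds to fs − 38 Hz = 2 Hz.
74 Hz mod fs = 34 Hz.
34 Hz > fs/2 = 20 Hz, folds to fs − 34 Hz = 6 Hz.
Distinct values: {2 Hz, 6 Hz}.

2 Hz, 6 Hz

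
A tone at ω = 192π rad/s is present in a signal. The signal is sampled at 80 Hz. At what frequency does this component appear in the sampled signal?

ω = 192π rad/s → f = ω/(2π) = 96 Hz.
96 Hz mod fs = 16 Hz.
16 Hz ≤ fs/2 = 40 Hz, appears at 16 Hz.

16 Hz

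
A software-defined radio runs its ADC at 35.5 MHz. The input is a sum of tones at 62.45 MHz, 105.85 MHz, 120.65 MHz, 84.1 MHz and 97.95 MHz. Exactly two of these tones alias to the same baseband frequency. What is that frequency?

fs/2 = 17.75 MHz.
62.45 MHz mod fs = 26.95 MHz.
26.95 MHz > fs/2 = 17.75 MHz, folds to fs − 26.95 MHz = 8.55 MHz.
105.85 MHz mod fs = 34.85 MHz.
34.85 MHz > fs/2 = 17.75 MHz, folds to fs − 34.85 MHz = 0.65 MHz.
120.65 MHz mod fs = 14.15 MHz.
14.15 MHz ≤ fs/2 = 17.75 MHz, appears at 14.15 MHz.
84.1 MHz mod fs = 13.1 MHz.
13.1 MHz ≤ fs/2 = 17.75 MHz, appears at 13.1 MHz.
97.95 MHz mod fs = 26.95 MHz.
26.95 MHz > fs/2 = 17.75 MHz, folds to fs − 26.95 MHz = 8.55 MHz.
62.45 MHz and 97.95 MHz both map to 8.55 MHz.

8.55 MHz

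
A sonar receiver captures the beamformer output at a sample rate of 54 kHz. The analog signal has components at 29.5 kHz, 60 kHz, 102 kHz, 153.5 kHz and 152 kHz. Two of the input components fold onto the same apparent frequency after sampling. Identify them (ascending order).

60 kHz, 102 kHz

fs/2 = 27 kHz.
29.5 kHz > fs/2 = 27 kHz, folds to fs − 29.5 kHz = 24.5 kHz.
60 kHz mod fs = 6 kHz.
6 kHz ≤ fs/2 = 27 kHz, appears at 6 kHz.
102 kHz mod fs = 48 kHz.
48 kHz > fs/2 = 27 kHz, folds to fs − 48 kHz = 6 kHz.
153.5 kHz mod fs = 45.5 kHz.
45.5 kHz > fs/2 = 27 kHz, folds to fs − 45.5 kHz = 8.5 kHz.
152 kHz mod fs = 44 kHz.
44 kHz > fs/2 = 27 kHz, folds to fs − 44 kHz = 10 kHz.
60 kHz and 102 kHz both map to 6 kHz.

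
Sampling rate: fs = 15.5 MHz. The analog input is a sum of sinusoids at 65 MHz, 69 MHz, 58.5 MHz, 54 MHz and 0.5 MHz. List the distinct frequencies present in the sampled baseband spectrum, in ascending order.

0.5 MHz, 3 MHz, 3.5 MHz, 7 MHz, 7.5 MHz

fs/2 = 7.75 MHz.
65 MHz mod fs = 3 MHz.
3 MHz ≤ fs/2 = 7.75 MHz, appears at 3 MHz.
69 MHz mod fs = 7 MHz.
7 MHz ≤ fs/2 = 7.75 MHz, appears at 7 MHz.
58.5 MHz mod fs = 12 MHz.
12 MHz > fs/2 = 7.75 MHz, folds to fs − 12 MHz = 3.5 MHz.
54 MHz mod fs = 7.5 MHz.
7.5 MHz ≤ fs/2 = 7.75 MHz, appears at 7.5 MHz.
0.5 MHz ≤ fs/2 = 7.75 MHz, passes unchanged.
Distinct values: {0.5 MHz, 3 MHz, 3.5 MHz, 7 MHz, 7.5 MHz}.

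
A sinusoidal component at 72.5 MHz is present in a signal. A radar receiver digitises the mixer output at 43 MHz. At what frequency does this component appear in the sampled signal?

72.5 MHz mod fs = 29.5 MHz.
29.5 MHz > fs/2 = 21.5 MHz, folds to fs − 29.5 MHz = 13.5 MHz.

13.5 MHz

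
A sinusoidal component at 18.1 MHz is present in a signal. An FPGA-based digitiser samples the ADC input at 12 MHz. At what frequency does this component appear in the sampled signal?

5.9 MHz

18.1 MHz mod fs = 6.1 MHz.
6.1 MHz > fs/2 = 6 MHz, folds to fs − 6.1 MHz = 5.9 MHz.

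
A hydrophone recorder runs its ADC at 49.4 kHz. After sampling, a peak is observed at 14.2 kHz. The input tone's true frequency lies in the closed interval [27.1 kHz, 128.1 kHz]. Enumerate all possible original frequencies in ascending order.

35.2 kHz, 63.6 kHz, 84.6 kHz, 113 kHz

Frequencies that alias to 14.2 kHz are k·fs ± 14.2 kHz for integer k ≥ 0.
k=0: 14.2 kHz.
k=1: 35.2 kHz, 63.6 kHz.
k=2: 84.6 kHz, 113 kHz.
k=3: 134 kHz, 162.4 kHz.
Within [27.1 kHz, 128.1 kHz]: 35.2 kHz, 63.6 kHz, 84.6 kHz, 113 kHz.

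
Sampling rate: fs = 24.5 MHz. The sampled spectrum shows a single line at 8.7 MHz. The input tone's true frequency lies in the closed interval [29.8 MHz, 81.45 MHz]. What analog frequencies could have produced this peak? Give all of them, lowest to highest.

33.2 MHz, 40.3 MHz, 57.7 MHz, 64.8 MHz

Frequencies that alias to 8.7 MHz are k·fs ± 8.7 MHz for integer k ≥ 0.
k=0: 8.7 MHz.
k=1: 15.8 MHz, 33.2 MHz.
k=2: 40.3 MHz, 57.7 MHz.
k=3: 64.8 MHz, 82.2 MHz.
k=4: 89.3 MHz, 106.7 MHz.
Within [29.8 MHz, 81.45 MHz]: 33.2 MHz, 40.3 MHz, 57.7 MHz, 64.8 MHz.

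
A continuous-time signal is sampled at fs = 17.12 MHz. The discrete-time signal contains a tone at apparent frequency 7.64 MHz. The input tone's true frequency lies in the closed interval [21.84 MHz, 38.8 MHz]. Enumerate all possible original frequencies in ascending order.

Frequencies that alias to 7.64 MHz are k·fs ± 7.64 MHz for integer k ≥ 0.
k=0: 7.64 MHz.
k=1: 9.48 MHz, 24.76 MHz.
k=2: 26.6 MHz, 41.88 MHz.
k=3: 43.72 MHz, 59 MHz.
Within [21.84 MHz, 38.8 MHz]: 24.76 MHz, 26.6 MHz.

24.76 MHz, 26.6 MHz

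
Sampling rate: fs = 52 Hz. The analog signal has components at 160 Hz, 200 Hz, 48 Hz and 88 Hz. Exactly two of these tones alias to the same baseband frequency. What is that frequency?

fs/2 = 26 Hz.
160 Hz mod fs = 4 Hz.
4 Hz ≤ fs/2 = 26 Hz, appears at 4 Hz.
200 Hz mod fs = 44 Hz.
44 Hz > fs/2 = 26 Hz, folds to fs − 44 Hz = 8 Hz.
48 Hz > fs/2 = 26 Hz, folds to fs − 48 Hz = 4 Hz.
88 Hz mod fs = 36 Hz.
36 Hz > fs/2 = 26 Hz, folds to fs − 36 Hz = 16 Hz.
48 Hz and 160 Hz both map to 4 Hz.

4 Hz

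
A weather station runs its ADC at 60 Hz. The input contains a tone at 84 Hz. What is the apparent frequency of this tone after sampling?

84 Hz mod fs = 24 Hz.
24 Hz ≤ fs/2 = 30 Hz, appears at 24 Hz.

24 Hz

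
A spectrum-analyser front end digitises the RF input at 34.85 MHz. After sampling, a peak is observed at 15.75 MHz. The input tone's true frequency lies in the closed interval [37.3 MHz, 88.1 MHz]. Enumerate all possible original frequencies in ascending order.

50.6 MHz, 53.95 MHz, 85.45 MHz

Frequencies that alias to 15.75 MHz are k·fs ± 15.75 MHz for integer k ≥ 0.
k=0: 15.75 MHz.
k=1: 19.1 MHz, 50.6 MHz.
k=2: 53.95 MHz, 85.45 MHz.
k=3: 88.8 MHz, 120.3 MHz.
Within [37.3 MHz, 88.1 MHz]: 50.6 MHz, 53.95 MHz, 85.45 MHz.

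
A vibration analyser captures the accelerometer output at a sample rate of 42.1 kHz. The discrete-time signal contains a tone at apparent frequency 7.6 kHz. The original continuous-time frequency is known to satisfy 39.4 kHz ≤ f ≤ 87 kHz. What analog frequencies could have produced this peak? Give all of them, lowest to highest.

Frequencies that alias to 7.6 kHz are k·fs ± 7.6 kHz for integer k ≥ 0.
k=0: 7.6 kHz.
k=1: 34.5 kHz, 49.7 kHz.
k=2: 76.6 kHz, 91.8 kHz.
k=3: 118.7 kHz, 133.9 kHz.
Within [39.4 kHz, 87 kHz]: 49.7 kHz, 76.6 kHz.

49.7 kHz, 76.6 kHz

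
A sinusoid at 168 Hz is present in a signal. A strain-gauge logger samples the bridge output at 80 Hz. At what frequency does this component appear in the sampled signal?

8 Hz

168 Hz mod fs = 8 Hz.
8 Hz ≤ fs/2 = 40 Hz, appears at 8 Hz.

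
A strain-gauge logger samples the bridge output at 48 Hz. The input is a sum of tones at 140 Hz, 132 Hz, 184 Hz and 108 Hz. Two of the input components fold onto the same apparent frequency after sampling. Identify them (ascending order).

108 Hz, 132 Hz

fs/2 = 24 Hz.
140 Hz mod fs = 44 Hz.
44 Hz > fs/2 = 24 Hz, folds to fs − 44 Hz = 4 Hz.
132 Hz mod fs = 36 Hz.
36 Hz > fs/2 = 24 Hz, folds to fs − 36 Hz = 12 Hz.
184 Hz mod fs = 40 Hz.
40 Hz > fs/2 = 24 Hz, folds to fs − 40 Hz = 8 Hz.
108 Hz mod fs = 12 Hz.
12 Hz ≤ fs/2 = 24 Hz, appears at 12 Hz.
108 Hz and 132 Hz both map to 12 Hz.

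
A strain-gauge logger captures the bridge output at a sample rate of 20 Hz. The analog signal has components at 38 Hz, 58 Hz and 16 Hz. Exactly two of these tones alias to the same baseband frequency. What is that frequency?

2 Hz

fs/2 = 10 Hz.
38 Hz mod fs = 18 Hz.
18 Hz > fs/2 = 10 Hz, folds to fs − 18 Hz = 2 Hz.
58 Hz mod fs = 18 Hz.
18 Hz > fs/2 = 10 Hz, folds to fs − 18 Hz = 2 Hz.
16 Hz > fs/2 = 10 Hz, folds to fs − 16 Hz = 4 Hz.
38 Hz and 58 Hz both map to 2 Hz.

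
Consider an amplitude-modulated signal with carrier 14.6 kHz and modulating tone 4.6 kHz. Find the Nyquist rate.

AM sidebands sit at fc ± fm = 10 kHz and 19.2 kHz.
Highest-frequency component: 19.2 kHz.
Nyquist rate = 2 × 19.2 kHz = 38.4 kHz.

38.4 kHz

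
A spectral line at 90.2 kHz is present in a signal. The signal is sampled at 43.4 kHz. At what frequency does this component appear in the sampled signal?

90.2 kHz mod fs = 3.4 kHz.
3.4 kHz ≤ fs/2 = 21.7 kHz, appears at 3.4 kHz.

3.4 kHz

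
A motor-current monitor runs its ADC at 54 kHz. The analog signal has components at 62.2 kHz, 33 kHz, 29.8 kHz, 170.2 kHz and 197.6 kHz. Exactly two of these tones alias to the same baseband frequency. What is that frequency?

fs/2 = 27 kHz.
62.2 kHz mod fs = 8.2 kHz.
8.2 kHz ≤ fs/2 = 27 kHz, appears at 8.2 kHz.
33 kHz > fs/2 = 27 kHz, folds to fs − 33 kHz = 21 kHz.
29.8 kHz > fs/2 = 27 kHz, folds to fs − 29.8 kHz = 24.2 kHz.
170.2 kHz mod fs = 8.2 kHz.
8.2 kHz ≤ fs/2 = 27 kHz, appears at 8.2 kHz.
197.6 kHz mod fs = 35.6 kHz.
35.6 kHz > fs/2 = 27 kHz, folds to fs − 35.6 kHz = 18.4 kHz.
62.2 kHz and 170.2 kHz both map to 8.2 kHz.

8.2 kHz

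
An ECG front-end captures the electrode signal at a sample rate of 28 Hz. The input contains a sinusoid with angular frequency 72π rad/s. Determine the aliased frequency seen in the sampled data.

ω = 72π rad/s → f = ω/(2π) = 36 Hz.
36 Hz mod fs = 8 Hz.
8 Hz ≤ fs/2 = 14 Hz, appears at 8 Hz.

8 Hz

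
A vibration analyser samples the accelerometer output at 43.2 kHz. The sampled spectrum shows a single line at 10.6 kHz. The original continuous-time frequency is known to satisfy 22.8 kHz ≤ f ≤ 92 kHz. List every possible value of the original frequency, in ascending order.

Frequencies that alias to 10.6 kHz are k·fs ± 10.6 kHz for integer k ≥ 0.
k=0: 10.6 kHz.
k=1: 32.6 kHz, 53.8 kHz.
k=2: 75.8 kHz, 97 kHz.
k=3: 119 kHz, 140.2 kHz.
Within [22.8 kHz, 92 kHz]: 32.6 kHz, 53.8 kHz, 75.8 kHz.

32.6 kHz, 53.8 kHz, 75.8 kHz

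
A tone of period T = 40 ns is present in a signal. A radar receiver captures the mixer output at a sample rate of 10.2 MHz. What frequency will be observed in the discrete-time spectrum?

T = 40 ns → f = 1/T = 25 MHz.
25 MHz mod fs = 4.6 MHz.
4.6 MHz ≤ fs/2 = 5.1 MHz, appears at 4.6 MHz.

4.6 MHz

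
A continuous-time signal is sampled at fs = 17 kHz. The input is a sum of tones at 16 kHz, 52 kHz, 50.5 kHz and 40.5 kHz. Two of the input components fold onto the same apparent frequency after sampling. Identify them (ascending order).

16 kHz, 52 kHz

fs/2 = 8.5 kHz.
16 kHz > fs/2 = 8.5 kHz, folds to fs − 16 kHz = 1 kHz.
52 kHz mod fs = 1 kHz.
1 kHz ≤ fs/2 = 8.5 kHz, appears at 1 kHz.
50.5 kHz mod fs = 16.5 kHz.
16.5 kHz > fs/2 = 8.5 kHz, folds to fs − 16.5 kHz = 0.5 kHz.
40.5 kHz mod fs = 6.5 kHz.
6.5 kHz ≤ fs/2 = 8.5 kHz, appears at 6.5 kHz.
16 kHz and 52 kHz both map to 1 kHz.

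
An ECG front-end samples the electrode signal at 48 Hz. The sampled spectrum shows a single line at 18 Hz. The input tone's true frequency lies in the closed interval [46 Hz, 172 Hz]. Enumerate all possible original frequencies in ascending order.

66 Hz, 78 Hz, 114 Hz, 126 Hz, 162 Hz

Frequencies that alias to 18 Hz are k·fs ± 18 Hz for integer k ≥ 0.
k=0: 18 Hz.
k=1: 30 Hz, 66 Hz.
k=2: 78 Hz, 114 Hz.
k=3: 126 Hz, 162 Hz.
k=4: 174 Hz, 210 Hz.
Within [46 Hz, 172 Hz]: 66 Hz, 78 Hz, 114 Hz, 126 Hz, 162 Hz.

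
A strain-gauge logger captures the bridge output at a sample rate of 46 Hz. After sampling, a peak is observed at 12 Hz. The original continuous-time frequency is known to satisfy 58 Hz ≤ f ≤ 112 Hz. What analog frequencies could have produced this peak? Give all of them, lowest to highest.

Frequencies that alias to 12 Hz are k·fs ± 12 Hz for integer k ≥ 0.
k=0: 12 Hz.
k=1: 34 Hz, 58 Hz.
k=2: 80 Hz, 104 Hz.
k=3: 126 Hz, 150 Hz.
Within [58 Hz, 112 Hz]: 58 Hz, 80 Hz, 104 Hz.

58 Hz, 80 Hz, 104 Hz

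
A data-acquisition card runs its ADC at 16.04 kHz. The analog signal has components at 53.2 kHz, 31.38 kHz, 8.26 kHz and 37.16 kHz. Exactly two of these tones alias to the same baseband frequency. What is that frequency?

5.08 kHz

fs/2 = 8.02 kHz.
53.2 kHz mod fs = 5.08 kHz.
5.08 kHz ≤ fs/2 = 8.02 kHz, appears at 5.08 kHz.
31.38 kHz mod fs = 15.34 kHz.
15.34 kHz > fs/2 = 8.02 kHz, folds to fs − 15.34 kHz = 0.7 kHz.
8.26 kHz > fs/2 = 8.02 kHz, folds to fs − 8.26 kHz = 7.78 kHz.
37.16 kHz mod fs = 5.08 kHz.
5.08 kHz ≤ fs/2 = 8.02 kHz, appears at 5.08 kHz.
37.16 kHz and 53.2 kHz both map to 5.08 kHz.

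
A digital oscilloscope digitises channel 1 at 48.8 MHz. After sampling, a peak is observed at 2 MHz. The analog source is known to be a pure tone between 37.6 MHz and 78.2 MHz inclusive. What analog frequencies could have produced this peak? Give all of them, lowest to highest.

Frequencies that alias to 2 MHz are k·fs ± 2 MHz for integer k ≥ 0.
k=0: 2 MHz.
k=1: 46.8 MHz, 50.8 MHz.
k=2: 95.6 MHz, 99.6 MHz.
Within [37.6 MHz, 78.2 MHz]: 46.8 MHz, 50.8 MHz.

46.8 MHz, 50.8 MHz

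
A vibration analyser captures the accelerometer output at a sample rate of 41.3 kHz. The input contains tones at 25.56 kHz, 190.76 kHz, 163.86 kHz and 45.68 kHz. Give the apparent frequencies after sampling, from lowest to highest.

1.34 kHz, 4.38 kHz, 15.74 kHz

fs/2 = 20.65 kHz.
25.56 kHz > fs/2 = 20.65 kHz, folds to fs − 25.56 kHz = 15.74 kHz.
190.76 kHz mod fs = 25.56 kHz.
25.56 kHz > fs/2 = 20.65 kHz, folds to fs − 25.56 kHz = 15.74 kHz.
163.86 kHz mod fs = 39.96 kHz.
39.96 kHz > fs/2 = 20.65 kHz, folds to fs − 39.96 kHz = 1.34 kHz.
45.68 kHz mod fs = 4.38 kHz.
4.38 kHz ≤ fs/2 = 20.65 kHz, appears at 4.38 kHz.
Distinct values: {1.34 kHz, 4.38 kHz, 15.74 kHz}.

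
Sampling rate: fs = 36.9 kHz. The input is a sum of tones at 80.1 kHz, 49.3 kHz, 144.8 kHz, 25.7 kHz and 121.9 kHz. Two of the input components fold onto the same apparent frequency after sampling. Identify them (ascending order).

fs/2 = 18.45 kHz.
80.1 kHz mod fs = 6.3 kHz.
6.3 kHz ≤ fs/2 = 18.45 kHz, appears at 6.3 kHz.
49.3 kHz mod fs = 12.4 kHz.
12.4 kHz ≤ fs/2 = 18.45 kHz, appears at 12.4 kHz.
144.8 kHz mod fs = 34.1 kHz.
34.1 kHz > fs/2 = 18.45 kHz, folds to fs − 34.1 kHz = 2.8 kHz.
25.7 kHz > fs/2 = 18.45 kHz, folds to fs − 25.7 kHz = 11.2 kHz.
121.9 kHz mod fs = 11.2 kHz.
11.2 kHz ≤ fs/2 = 18.45 kHz, appears at 11.2 kHz.
25.7 kHz and 121.9 kHz both map to 11.2 kHz.

25.7 kHz, 121.9 kHz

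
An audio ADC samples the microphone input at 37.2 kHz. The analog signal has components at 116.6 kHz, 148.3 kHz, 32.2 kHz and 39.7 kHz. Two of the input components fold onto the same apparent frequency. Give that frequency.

5 kHz

fs/2 = 18.6 kHz.
116.6 kHz mod fs = 5 kHz.
5 kHz ≤ fs/2 = 18.6 kHz, appears at 5 kHz.
148.3 kHz mod fs = 36.7 kHz.
36.7 kHz > fs/2 = 18.6 kHz, folds to fs − 36.7 kHz = 0.5 kHz.
32.2 kHz > fs/2 = 18.6 kHz, folds to fs − 32.2 kHz = 5 kHz.
39.7 kHz mod fs = 2.5 kHz.
2.5 kHz ≤ fs/2 = 18.6 kHz, appears at 2.5 kHz.
32.2 kHz and 116.6 kHz both map to 5 kHz.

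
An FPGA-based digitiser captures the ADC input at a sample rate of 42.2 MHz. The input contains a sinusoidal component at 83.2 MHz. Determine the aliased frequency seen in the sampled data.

83.2 MHz mod fs = 41 MHz.
41 MHz > fs/2 = 21.1 MHz, folds to fs − 41 MHz = 1.2 MHz.

1.2 MHz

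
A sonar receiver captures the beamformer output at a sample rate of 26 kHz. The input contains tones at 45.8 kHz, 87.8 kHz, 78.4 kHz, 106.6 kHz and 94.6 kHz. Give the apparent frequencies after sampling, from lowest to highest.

fs/2 = 13 kHz.
45.8 kHz mod fs = 19.8 kHz.
19.8 kHz > fs/2 = 13 kHz, folds to fs − 19.8 kHz = 6.2 kHz.
87.8 kHz mod fs = 9.8 kHz.
9.8 kHz ≤ fs/2 = 13 kHz, appears at 9.8 kHz.
78.4 kHz mod fs = 0.4 kHz.
0.4 kHz ≤ fs/2 = 13 kHz, appears at 0.4 kHz.
106.6 kHz mod fs = 2.6 kHz.
2.6 kHz ≤ fs/2 = 13 kHz, appears at 2.6 kHz.
94.6 kHz mod fs = 16.6 kHz.
16.6 kHz > fs/2 = 13 kHz, folds to fs − 16.6 kHz = 9.4 kHz.
Distinct values: {0.4 kHz, 2.6 kHz, 6.2 kHz, 9.4 kHz, 9.8 kHz}.

0.4 kHz, 2.6 kHz, 6.2 kHz, 9.4 kHz, 9.8 kHz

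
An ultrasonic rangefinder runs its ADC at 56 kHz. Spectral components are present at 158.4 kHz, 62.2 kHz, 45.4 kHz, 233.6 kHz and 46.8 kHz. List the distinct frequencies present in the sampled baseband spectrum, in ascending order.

6.2 kHz, 9.2 kHz, 9.6 kHz, 10.6 kHz

fs/2 = 28 kHz.
158.4 kHz mod fs = 46.4 kHz.
46.4 kHz > fs/2 = 28 kHz, folds to fs − 46.4 kHz = 9.6 kHz.
62.2 kHz mod fs = 6.2 kHz.
6.2 kHz ≤ fs/2 = 28 kHz, appears at 6.2 kHz.
45.4 kHz > fs/2 = 28 kHz, folds to fs − 45.4 kHz = 10.6 kHz.
233.6 kHz mod fs = 9.6 kHz.
9.6 kHz ≤ fs/2 = 28 kHz, appears at 9.6 kHz.
46.8 kHz > fs/2 = 28 kHz, folds to fs − 46.8 kHz = 9.2 kHz.
Distinct values: {6.2 kHz, 9.2 kHz, 9.6 kHz, 10.6 kHz}.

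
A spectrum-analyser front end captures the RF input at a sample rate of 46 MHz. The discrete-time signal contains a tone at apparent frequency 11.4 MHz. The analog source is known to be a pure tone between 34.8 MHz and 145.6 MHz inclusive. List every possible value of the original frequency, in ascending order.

Frequencies that alias to 11.4 MHz are k·fs ± 11.4 MHz for integer k ≥ 0.
k=0: 11.4 MHz.
k=1: 34.6 MHz, 57.4 MHz.
k=2: 80.6 MHz, 103.4 MHz.
k=3: 126.6 MHz, 149.4 MHz.
k=4: 172.6 MHz, 195.4 MHz.
Within [34.8 MHz, 145.6 MHz]: 57.4 MHz, 80.6 MHz, 103.4 MHz, 126.6 MHz.

57.4 MHz, 80.6 MHz, 103.4 MHz, 126.6 MHz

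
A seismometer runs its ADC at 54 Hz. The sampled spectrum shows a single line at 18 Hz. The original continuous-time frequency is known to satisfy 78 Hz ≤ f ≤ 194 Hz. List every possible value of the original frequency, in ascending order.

90 Hz, 126 Hz, 144 Hz, 180 Hz

Frequencies that alias to 18 Hz are k·fs ± 18 Hz for integer k ≥ 0.
k=0: 18 Hz.
k=1: 36 Hz, 72 Hz.
k=2: 90 Hz, 126 Hz.
k=3: 144 Hz, 180 Hz.
k=4: 198 Hz, 234 Hz.
Within [78 Hz, 194 Hz]: 90 Hz, 126 Hz, 144 Hz, 180 Hz.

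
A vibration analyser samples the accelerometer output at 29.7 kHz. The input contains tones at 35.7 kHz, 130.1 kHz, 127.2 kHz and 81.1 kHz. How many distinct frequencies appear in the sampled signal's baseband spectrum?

fs/2 = 14.85 kHz.
35.7 kHz mod fs = 6 kHz.
6 kHz ≤ fs/2 = 14.85 kHz, appears at 6 kHz.
130.1 kHz mod fs = 11.3 kHz.
11.3 kHz ≤ fs/2 = 14.85 kHz, appears at 11.3 kHz.
127.2 kHz mod fs = 8.4 kHz.
8.4 kHz ≤ fs/2 = 14.85 kHz, appears at 8.4 kHz.
81.1 kHz mod fs = 21.7 kHz.
21.7 kHz > fs/2 = 14.85 kHz, folds to fs − 21.7 kHz = 8 kHz.
Distinct values: {6 kHz, 8 kHz, 8.4 kHz, 11.3 kHz} → 4.

4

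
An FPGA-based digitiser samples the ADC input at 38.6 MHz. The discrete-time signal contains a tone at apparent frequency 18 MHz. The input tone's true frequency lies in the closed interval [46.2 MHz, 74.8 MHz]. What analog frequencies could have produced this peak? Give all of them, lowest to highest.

56.6 MHz, 59.2 MHz

Frequencies that alias to 18 MHz are k·fs ± 18 MHz for integer k ≥ 0.
k=0: 18 MHz.
k=1: 20.6 MHz, 56.6 MHz.
k=2: 59.2 MHz, 95.2 MHz.
k=3: 97.8 MHz, 133.8 MHz.
Within [46.2 MHz, 74.8 MHz]: 56.6 MHz, 59.2 MHz.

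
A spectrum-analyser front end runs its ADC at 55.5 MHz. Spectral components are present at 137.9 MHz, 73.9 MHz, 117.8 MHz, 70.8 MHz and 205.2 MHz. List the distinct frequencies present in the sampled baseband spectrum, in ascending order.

6.8 MHz, 15.3 MHz, 16.8 MHz, 18.4 MHz, 26.9 MHz

fs/2 = 27.75 MHz.
137.9 MHz mod fs = 26.9 MHz.
26.9 MHz ≤ fs/2 = 27.75 MHz, appears at 26.9 MHz.
73.9 MHz mod fs = 18.4 MHz.
18.4 MHz ≤ fs/2 = 27.75 MHz, appears at 18.4 MHz.
117.8 MHz mod fs = 6.8 MHz.
6.8 MHz ≤ fs/2 = 27.75 MHz, appears at 6.8 MHz.
70.8 MHz mod fs = 15.3 MHz.
15.3 MHz ≤ fs/2 = 27.75 MHz, appears at 15.3 MHz.
205.2 MHz mod fs = 38.7 MHz.
38.7 MHz > fs/2 = 27.75 MHz, folds to fs − 38.7 MHz = 16.8 MHz.
Distinct values: {6.8 MHz, 15.3 MHz, 16.8 MHz, 18.4 MHz, 26.9 MHz}.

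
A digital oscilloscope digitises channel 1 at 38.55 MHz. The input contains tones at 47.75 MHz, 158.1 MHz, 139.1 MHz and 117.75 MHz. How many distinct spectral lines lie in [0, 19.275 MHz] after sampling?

fs/2 = 19.275 MHz.
47.75 MHz mod fs = 9.2 MHz.
9.2 MHz ≤ fs/2 = 19.275 MHz, appears at 9.2 MHz.
158.1 MHz mod fs = 3.9 MHz.
3.9 MHz ≤ fs/2 = 19.275 MHz, appears at 3.9 MHz.
139.1 MHz mod fs = 23.45 MHz.
23.45 MHz > fs/2 = 19.275 MHz, folds to fs − 23.45 MHz = 15.1 MHz.
117.75 MHz mod fs = 2.1 MHz.
2.1 MHz ≤ fs/2 = 19.275 MHz, appears at 2.1 MHz.
Distinct values: {2.1 MHz, 3.9 MHz, 9.2 MHz, 15.1 MHz} → 4.

4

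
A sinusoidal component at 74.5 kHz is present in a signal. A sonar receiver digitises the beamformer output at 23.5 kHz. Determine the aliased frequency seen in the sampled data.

4 kHz

74.5 kHz mod fs = 4 kHz.
4 kHz ≤ fs/2 = 11.75 kHz, appears at 4 kHz.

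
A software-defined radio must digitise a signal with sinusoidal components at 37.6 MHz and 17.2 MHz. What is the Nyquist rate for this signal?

75.2 MHz

Highest-frequency component: 37.6 MHz.
Nyquist rate = 2 × 37.6 MHz = 75.2 MHz.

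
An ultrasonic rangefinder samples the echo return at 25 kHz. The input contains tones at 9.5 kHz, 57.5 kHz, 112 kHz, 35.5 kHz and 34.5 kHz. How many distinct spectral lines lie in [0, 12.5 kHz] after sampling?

fs/2 = 12.5 kHz.
9.5 kHz ≤ fs/2 = 12.5 kHz, passes unchanged.
57.5 kHz mod fs = 7.5 kHz.
7.5 kHz ≤ fs/2 = 12.5 kHz, appears at 7.5 kHz.
112 kHz mod fs = 12 kHz.
12 kHz ≤ fs/2 = 12.5 kHz, appears at 12 kHz.
35.5 kHz mod fs = 10.5 kHz.
10.5 kHz ≤ fs/2 = 12.5 kHz, appears at 10.5 kHz.
34.5 kHz mod fs = 9.5 kHz.
9.5 kHz ≤ fs/2 = 12.5 kHz, appears at 9.5 kHz.
Distinct values: {7.5 kHz, 9.5 kHz, 10.5 kHz, 12 kHz} → 4.

4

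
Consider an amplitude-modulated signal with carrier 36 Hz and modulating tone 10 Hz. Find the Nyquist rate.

AM sidebands sit at fc ± fm = 26 Hz and 46 Hz.
Highest-frequency component: 46 Hz.
Nyquist rate = 2 × 46 Hz = 92 Hz.

92 Hz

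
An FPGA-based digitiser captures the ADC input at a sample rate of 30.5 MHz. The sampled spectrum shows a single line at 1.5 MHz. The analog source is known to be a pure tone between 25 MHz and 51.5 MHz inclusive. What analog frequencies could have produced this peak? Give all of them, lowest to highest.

Frequencies that alias to 1.5 MHz are k·fs ± 1.5 MHz for integer k ≥ 0.
k=0: 1.5 MHz.
k=1: 29 MHz, 32 MHz.
k=2: 59.5 MHz, 62.5 MHz.
Within [25 MHz, 51.5 MHz]: 29 MHz, 32 MHz.

29 MHz, 32 MHz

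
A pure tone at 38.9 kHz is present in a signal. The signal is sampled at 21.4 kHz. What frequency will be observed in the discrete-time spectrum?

3.9 kHz

38.9 kHz mod fs = 17.5 kHz.
17.5 kHz > fs/2 = 10.7 kHz, folds to fs − 17.5 kHz = 3.9 kHz.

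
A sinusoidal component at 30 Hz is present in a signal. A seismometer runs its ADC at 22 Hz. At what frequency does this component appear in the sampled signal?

30 Hz mod fs = 8 Hz.
8 Hz ≤ fs/2 = 11 Hz, appears at 8 Hz.

8 Hz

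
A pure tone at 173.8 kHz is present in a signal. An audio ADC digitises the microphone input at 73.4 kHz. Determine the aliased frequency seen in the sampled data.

27 kHz

173.8 kHz mod fs = 27 kHz.
27 kHz ≤ fs/2 = 36.7 kHz, appears at 27 kHz.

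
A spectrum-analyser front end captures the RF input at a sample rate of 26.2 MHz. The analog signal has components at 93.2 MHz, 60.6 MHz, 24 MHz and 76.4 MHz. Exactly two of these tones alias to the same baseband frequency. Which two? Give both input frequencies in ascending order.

fs/2 = 13.1 MHz.
93.2 MHz mod fs = 14.6 MHz.
14.6 MHz > fs/2 = 13.1 MHz, folds to fs − 14.6 MHz = 11.6 MHz.
60.6 MHz mod fs = 8.2 MHz.
8.2 MHz ≤ fs/2 = 13.1 MHz, appears at 8.2 MHz.
24 MHz > fs/2 = 13.1 MHz, folds to fs − 24 MHz = 2.2 MHz.
76.4 MHz mod fs = 24 MHz.
24 MHz > fs/2 = 13.1 MHz, folds to fs − 24 MHz = 2.2 MHz.
24 MHz and 76.4 MHz both map to 2.2 MHz.

24 MHz, 76.4 MHz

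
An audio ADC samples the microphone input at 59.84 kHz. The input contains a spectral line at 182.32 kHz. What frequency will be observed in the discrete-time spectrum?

182.32 kHz mod fs = 2.8 kHz.
2.8 kHz ≤ fs/2 = 29.92 kHz, appears at 2.8 kHz.

2.8 kHz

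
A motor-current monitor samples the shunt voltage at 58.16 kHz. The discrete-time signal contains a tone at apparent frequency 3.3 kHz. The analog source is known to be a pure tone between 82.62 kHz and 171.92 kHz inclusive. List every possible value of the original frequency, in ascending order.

Frequencies that alias to 3.3 kHz are k·fs ± 3.3 kHz for integer k ≥ 0.
k=0: 3.3 kHz.
k=1: 54.86 kHz, 61.46 kHz.
k=2: 113.02 kHz, 119.62 kHz.
k=3: 171.18 kHz, 177.78 kHz.
k=4: 229.34 kHz, 235.94 kHz.
Within [82.62 kHz, 171.92 kHz]: 113.02 kHz, 119.62 kHz, 171.18 kHz.

113.02 kHz, 119.62 kHz, 171.18 kHz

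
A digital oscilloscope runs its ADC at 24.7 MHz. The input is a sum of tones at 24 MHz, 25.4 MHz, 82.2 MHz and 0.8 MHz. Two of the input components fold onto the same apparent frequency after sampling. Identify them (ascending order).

fs/2 = 12.35 MHz.
24 MHz > fs/2 = 12.35 MHz, folds to fs − 24 MHz = 0.7 MHz.
25.4 MHz mod fs = 0.7 MHz.
0.7 MHz ≤ fs/2 = 12.35 MHz, appears at 0.7 MHz.
82.2 MHz mod fs = 8.1 MHz.
8.1 MHz ≤ fs/2 = 12.35 MHz, appears at 8.1 MHz.
0.8 MHz ≤ fs/2 = 12.35 MHz, passes unchanged.
24 MHz and 25.4 MHz both map to 0.7 MHz.

24 MHz, 25.4 MHz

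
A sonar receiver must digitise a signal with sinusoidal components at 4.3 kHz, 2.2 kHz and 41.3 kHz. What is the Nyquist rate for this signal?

Highest-frequency component: 41.3 kHz.
Nyquist rate = 2 × 41.3 kHz = 82.6 kHz.

82.6 kHz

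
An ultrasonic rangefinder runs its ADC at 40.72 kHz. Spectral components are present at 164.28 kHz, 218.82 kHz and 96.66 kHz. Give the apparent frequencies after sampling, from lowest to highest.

fs/2 = 20.36 kHz.
164.28 kHz mod fs = 1.4 kHz.
1.4 kHz ≤ fs/2 = 20.36 kHz, appears at 1.4 kHz.
218.82 kHz mod fs = 15.22 kHz.
15.22 kHz ≤ fs/2 = 20.36 kHz, appears at 15.22 kHz.
96.66 kHz mod fs = 15.22 kHz.
15.22 kHz ≤ fs/2 = 20.36 kHz, appears at 15.22 kHz.
Distinct values: {1.4 kHz, 15.22 kHz}.

1.4 kHz, 15.22 kHz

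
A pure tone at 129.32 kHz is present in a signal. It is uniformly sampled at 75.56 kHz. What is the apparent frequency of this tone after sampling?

21.8 kHz

129.32 kHz mod fs = 53.76 kHz.
53.76 kHz > fs/2 = 37.78 kHz, folds to fs − 53.76 kHz = 21.8 kHz.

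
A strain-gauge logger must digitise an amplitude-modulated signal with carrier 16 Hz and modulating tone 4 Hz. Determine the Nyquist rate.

40 Hz

AM sidebands sit at fc ± fm = 12 Hz and 20 Hz.
Highest-frequency component: 20 Hz.
Nyquist rate = 2 × 20 Hz = 40 Hz.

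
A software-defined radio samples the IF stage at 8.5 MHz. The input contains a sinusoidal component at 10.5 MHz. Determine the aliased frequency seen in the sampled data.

2 MHz

10.5 MHz mod fs = 2 MHz.
2 MHz ≤ fs/2 = 4.25 MHz, appears at 2 MHz.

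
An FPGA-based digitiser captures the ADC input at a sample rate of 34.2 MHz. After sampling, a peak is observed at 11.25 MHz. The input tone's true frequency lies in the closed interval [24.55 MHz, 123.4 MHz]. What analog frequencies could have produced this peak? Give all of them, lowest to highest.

45.45 MHz, 57.15 MHz, 79.65 MHz, 91.35 MHz, 113.85 MHz

Frequencies that alias to 11.25 MHz are k·fs ± 11.25 MHz for integer k ≥ 0.
k=0: 11.25 MHz.
k=1: 22.95 MHz, 45.45 MHz.
k=2: 57.15 MHz, 79.65 MHz.
k=3: 91.35 MHz, 113.85 MHz.
k=4: 125.55 MHz, 148.05 MHz.
Within [24.55 MHz, 123.4 MHz]: 45.45 MHz, 57.15 MHz, 79.65 MHz, 91.35 MHz, 113.85 MHz.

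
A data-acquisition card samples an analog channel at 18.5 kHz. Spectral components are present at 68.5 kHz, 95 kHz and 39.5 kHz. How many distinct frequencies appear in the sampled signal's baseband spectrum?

fs/2 = 9.25 kHz.
68.5 kHz mod fs = 13 kHz.
13 kHz > fs/2 = 9.25 kHz, folds to fs − 13 kHz = 5.5 kHz.
95 kHz mod fs = 2.5 kHz.
2.5 kHz ≤ fs/2 = 9.25 kHz, appears at 2.5 kHz.
39.5 kHz mod fs = 2.5 kHz.
2.5 kHz ≤ fs/2 = 9.25 kHz, appears at 2.5 kHz.
Distinct values: {2.5 kHz, 5.5 kHz} → 2.

2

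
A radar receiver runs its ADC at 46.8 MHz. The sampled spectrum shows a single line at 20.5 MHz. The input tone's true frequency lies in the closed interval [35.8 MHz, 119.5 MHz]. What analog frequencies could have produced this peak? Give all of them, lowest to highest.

67.3 MHz, 73.1 MHz, 114.1 MHz

Frequencies that alias to 20.5 MHz are k·fs ± 20.5 MHz for integer k ≥ 0.
k=0: 20.5 MHz.
k=1: 26.3 MHz, 67.3 MHz.
k=2: 73.1 MHz, 114.1 MHz.
k=3: 119.9 MHz, 160.9 MHz.
Within [35.8 MHz, 119.5 MHz]: 67.3 MHz, 73.1 MHz, 114.1 MHz.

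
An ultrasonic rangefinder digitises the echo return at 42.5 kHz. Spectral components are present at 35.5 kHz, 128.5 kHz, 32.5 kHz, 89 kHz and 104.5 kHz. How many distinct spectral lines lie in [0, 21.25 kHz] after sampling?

fs/2 = 21.25 kHz.
35.5 kHz > fs/2 = 21.25 kHz, folds to fs − 35.5 kHz = 7 kHz.
128.5 kHz mod fs = 1 kHz.
1 kHz ≤ fs/2 = 21.25 kHz, appears at 1 kHz.
32.5 kHz > fs/2 = 21.25 kHz, folds to fs − 32.5 kHz = 10 kHz.
89 kHz mod fs = 4 kHz.
4 kHz ≤ fs/2 = 21.25 kHz, appears at 4 kHz.
104.5 kHz mod fs = 19.5 kHz.
19.5 kHz ≤ fs/2 = 21.25 kHz, appears at 19.5 kHz.
Distinct values: {1 kHz, 4 kHz, 7 kHz, 10 kHz, 19.5 kHz} → 5.

5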